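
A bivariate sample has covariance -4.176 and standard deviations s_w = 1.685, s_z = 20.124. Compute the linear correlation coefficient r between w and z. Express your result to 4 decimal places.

r = Cov(w,z) / (s_w · s_z) = -4.176 / (1.685 × 20.124)
  = -4.176 / 33.9089 ≈ -0.1232

-0.1232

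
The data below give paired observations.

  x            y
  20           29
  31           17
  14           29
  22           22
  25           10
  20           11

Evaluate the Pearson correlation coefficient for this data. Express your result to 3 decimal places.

n = 6, Σx = 132, Σy = 118, Σx² = 3066, Σy² = 2676, Σxy = 2467
nΣxy − ΣxΣy = 14802 − 15576 = -774
nΣx² − (Σx)² = 18396 − 17424 = 972; nΣy² − (Σy)² = 16056 − 13924 = 2132
r = -774 / √(972 × 2132) = -774 / 1439.5499 ≈ -0.538

-0.538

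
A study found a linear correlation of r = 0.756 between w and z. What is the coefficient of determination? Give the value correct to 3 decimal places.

0.572

r² = (0.756)² = 0.572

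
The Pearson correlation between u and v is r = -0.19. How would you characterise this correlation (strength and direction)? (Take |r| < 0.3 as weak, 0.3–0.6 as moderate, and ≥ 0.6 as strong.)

weak negative

r = -0.19 < 0 so the relationship is negative.
|r| = 0.19, which falls in the weak range.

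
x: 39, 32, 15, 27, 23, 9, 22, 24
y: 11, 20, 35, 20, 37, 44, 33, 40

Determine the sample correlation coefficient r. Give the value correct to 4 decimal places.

-0.8764

n = 8, Σx = 191, Σy = 240, Σx² = 5169, Σy² = 8140, Σxy = 5067
nΣxy − ΣxΣy = 40536 − 45840 = -5304
nΣx² − (Σx)² = 41352 − 36481 = 4871; nΣy² − (Σy)² = 65120 − 57600 = 7520
r = -5304 / √(4871 × 7520) = -5304 / 6052.2657 ≈ -0.8764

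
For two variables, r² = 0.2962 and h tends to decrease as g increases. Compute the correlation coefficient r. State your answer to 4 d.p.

-0.5442

|r| = √0.2962 = 0.5442
The association is negative, so r = −0.5442.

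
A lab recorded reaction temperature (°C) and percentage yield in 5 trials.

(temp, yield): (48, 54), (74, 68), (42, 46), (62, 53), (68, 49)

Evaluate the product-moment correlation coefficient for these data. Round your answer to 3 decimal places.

n = 5, Σx = 294, Σy = 270, Σx² = 18012, Σy² = 14866, Σxy = 16174
nΣxy − ΣxΣy = 80870 − 79380 = 1490
nΣx² − (Σx)² = 90060 − 86436 = 3624; nΣy² − (Σy)² = 74330 − 72900 = 1430
r = 1490 / √(3624 × 1430) = 1490 / 2276.4710 ≈ 0.655

0.655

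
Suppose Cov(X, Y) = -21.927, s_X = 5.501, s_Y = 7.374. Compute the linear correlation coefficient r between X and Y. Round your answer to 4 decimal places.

-0.5405

r = Cov(X,Y) / (s_X · s_Y) = -21.927 / (5.501 × 7.374)
  = -21.927 / 40.5644 ≈ -0.5405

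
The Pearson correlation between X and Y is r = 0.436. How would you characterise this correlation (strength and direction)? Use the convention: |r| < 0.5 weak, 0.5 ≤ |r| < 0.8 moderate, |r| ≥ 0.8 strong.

r = 0.436 > 0 so the relationship is positive.
|r| = 0.436, which falls in the weak range.

weak positive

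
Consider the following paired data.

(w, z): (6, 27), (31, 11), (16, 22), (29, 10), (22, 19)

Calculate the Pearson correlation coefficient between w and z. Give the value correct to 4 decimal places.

n = 5, Σw = 104, Σz = 89, Σw² = 2578, Σz² = 1795, Σwz = 1563
nΣwz − ΣwΣz = 7815 − 9256 = -1441
nΣw² − (Σw)² = 12890 − 10816 = 2074; nΣz² − (Σz)² = 8975 − 7921 = 1054
r = -1441 / √(2074 × 1054) = -1441 / 1478.5114 ≈ -0.9746

-0.9746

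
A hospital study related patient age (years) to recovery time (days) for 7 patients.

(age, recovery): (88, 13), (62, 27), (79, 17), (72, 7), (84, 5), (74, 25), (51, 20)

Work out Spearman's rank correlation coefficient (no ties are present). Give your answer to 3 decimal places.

-0.571

Rank age: 7, 2, 5, 3, 6, 4, 1
Rank recovery: 3, 7, 4, 2, 1, 6, 5
d = rank(age) − rank(recovery): 4, -5, 1, 1, 5, -2, -4; Σd² = 88
ρ = 1 − 6Σd² / [n(n²−1)] = 1 − 6×88 / (7×48) = 1 − 528/336 ≈ -0.571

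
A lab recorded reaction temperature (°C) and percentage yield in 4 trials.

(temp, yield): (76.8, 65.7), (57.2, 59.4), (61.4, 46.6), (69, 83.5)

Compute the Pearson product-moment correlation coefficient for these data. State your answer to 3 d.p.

n = 4, Σx = 264.4, Σy = 255.2, Σx² = 17701.04, Σy² = 16988.66, Σxy = 17066.18
nΣxy − ΣxΣy = 68264.72 − 67474.88 = 789.84
nΣx² − (Σx)² = 70804.16 − 69907.36 = 896.8; nΣy² − (Σy)² = 67954.64 − 65127.04 = 2827.6
r = 789.84 / √(896.8 × 2827.6) = 789.84 / 1592.4169 ≈ 0.496

0.496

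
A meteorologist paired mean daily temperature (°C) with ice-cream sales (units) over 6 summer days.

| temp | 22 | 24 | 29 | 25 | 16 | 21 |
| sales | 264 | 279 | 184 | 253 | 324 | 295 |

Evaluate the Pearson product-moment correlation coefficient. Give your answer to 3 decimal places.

n = 6, Σx = 137, Σy = 1599, Σx² = 3223, Σy² = 437403, Σxy = 35544
nΣxy − ΣxΣy = 213264 − 219063 = -5799
nΣx² − (Σx)² = 19338 − 18769 = 569; nΣy² − (Σy)² = 2624418 − 2556801 = 67617
r = -5799 / √(569 × 67617) = -5799 / 6202.7472 ≈ -0.935

-0.935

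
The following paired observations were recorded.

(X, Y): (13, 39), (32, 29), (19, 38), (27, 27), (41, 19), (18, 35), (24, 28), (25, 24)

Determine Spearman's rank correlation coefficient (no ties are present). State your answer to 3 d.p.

Rank X: 1, 7, 3, 6, 8, 2, 4, 5
Rank Y: 8, 5, 7, 3, 1, 6, 4, 2
d = rank(X) − rank(Y): -7, 2, -4, 3, 7, -4, 0, 3; Σd² = 152
ρ = 1 − 6Σd² / [n(n²−1)] = 1 − 6×152 / (8×63) = 1 − 912/504 ≈ -0.810

-0.810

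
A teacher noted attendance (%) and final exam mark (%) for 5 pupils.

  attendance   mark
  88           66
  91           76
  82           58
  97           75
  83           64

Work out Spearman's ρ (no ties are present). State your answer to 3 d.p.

0.900

Rank attendance: 3, 4, 1, 5, 2
Rank mark: 3, 5, 1, 4, 2
d = rank(attendance) − rank(mark): 0, -1, 0, 1, 0; Σd² = 2
ρ = 1 − 6Σd² / [n(n²−1)] = 1 − 6×2 / (5×24) = 1 − 12/120 ≈ 0.900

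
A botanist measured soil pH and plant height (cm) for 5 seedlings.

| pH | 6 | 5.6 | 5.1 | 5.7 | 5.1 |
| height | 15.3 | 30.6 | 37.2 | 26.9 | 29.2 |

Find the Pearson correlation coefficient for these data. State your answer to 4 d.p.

-0.8323

n = 5, Σx = 27.5, Σy = 139.2, Σx² = 151.87, Σy² = 4130.54, Σxy = 755.13
nΣxy − ΣxΣy = 3775.65 − 3828 = -52.35
nΣx² − (Σx)² = 759.35 − 756.25 = 3.1; nΣy² − (Σy)² = 20652.7 − 19376.64 = 1276.06
r = -52.35 / √(3.1 × 1276.06) = -52.35 / 62.8950 ≈ -0.8323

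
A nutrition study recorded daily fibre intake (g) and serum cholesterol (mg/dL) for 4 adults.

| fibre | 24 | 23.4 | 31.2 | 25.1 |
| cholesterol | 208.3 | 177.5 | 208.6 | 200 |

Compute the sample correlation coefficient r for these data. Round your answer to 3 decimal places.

0.548

n = 4, Σx = 103.7, Σy = 794.4, Σx² = 2727.01, Σy² = 158409.1, Σxy = 20681.02
nΣxy − ΣxΣy = 82724.08 − 82379.28 = 344.8
nΣx² − (Σx)² = 10908.04 − 10753.69 = 154.35; nΣy² − (Σy)² = 633636.4 − 631071.36 = 2565.04
r = 344.8 / √(154.35 × 2565.04) = 344.8 / 629.2169 ≈ 0.548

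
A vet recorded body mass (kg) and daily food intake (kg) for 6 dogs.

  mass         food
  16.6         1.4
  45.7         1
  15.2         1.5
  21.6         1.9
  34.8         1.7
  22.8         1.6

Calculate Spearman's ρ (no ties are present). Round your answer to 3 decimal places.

Rank mass: 2, 6, 1, 3, 5, 4
Rank food: 2, 1, 3, 6, 5, 4
d = rank(mass) − rank(food): 0, 5, -2, -3, 0, 0; Σd² = 38
ρ = 1 − 6Σd² / [n(n²−1)] = 1 − 6×38 / (6×35) = 1 − 228/210 ≈ -0.086

-0.086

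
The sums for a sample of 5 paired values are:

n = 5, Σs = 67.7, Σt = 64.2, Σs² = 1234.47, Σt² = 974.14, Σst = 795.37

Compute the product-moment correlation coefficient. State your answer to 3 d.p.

-0.339

r = (nΣst − ΣsΣt) / √[(nΣs² − (Σs)²)(nΣt² − (Σt)²)]
Numerator: 5×795.37 − 67.7×64.2 = -369.49
Denominator: √[(6172.35 − 4583.29)(4870.7 − 4121.64)] = √[1589.06 × 749.06] = 1091.0093
r = -369.49 / 1091.0093 ≈ -0.339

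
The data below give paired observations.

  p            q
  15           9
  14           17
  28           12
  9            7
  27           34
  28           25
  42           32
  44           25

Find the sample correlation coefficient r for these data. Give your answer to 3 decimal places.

0.720

n = 8, Σp = 207, Σq = 161, Σp² = 6499, Σq² = 3993, Σpq = 4834
nΣpq − ΣpΣq = 38672 − 33327 = 5345
nΣp² − (Σp)² = 51992 − 42849 = 9143; nΣq² − (Σq)² = 31944 − 25921 = 6023
r = 5345 / √(9143 × 6023) = 5345 / 7420.8011 ≈ 0.720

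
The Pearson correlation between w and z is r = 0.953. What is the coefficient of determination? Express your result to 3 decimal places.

r² = (0.953)² = 0.908

0.908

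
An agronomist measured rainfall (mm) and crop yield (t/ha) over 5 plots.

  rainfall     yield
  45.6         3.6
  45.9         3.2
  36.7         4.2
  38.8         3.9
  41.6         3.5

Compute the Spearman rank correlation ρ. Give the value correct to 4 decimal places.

Rank rainfall: 4, 5, 1, 2, 3
Rank yield: 3, 1, 5, 4, 2
d = rank(rainfall) − rank(yield): 1, 4, -4, -2, 1; Σd² = 38
ρ = 1 − 6Σd² / [n(n²−1)] = 1 − 6×38 / (5×24) = 1 − 228/120 ≈ -0.9000

-0.9000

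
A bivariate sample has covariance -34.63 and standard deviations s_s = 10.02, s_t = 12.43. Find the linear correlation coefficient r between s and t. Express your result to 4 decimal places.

r = Cov(s,t) / (s_s · s_t) = -34.63 / (10.02 × 12.43)
  = -34.63 / 124.5486 ≈ -0.2780

-0.2780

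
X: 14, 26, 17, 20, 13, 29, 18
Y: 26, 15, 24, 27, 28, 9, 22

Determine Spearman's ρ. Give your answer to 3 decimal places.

-0.786

Rank X: 2, 6, 3, 5, 1, 7, 4
Rank Y: 5, 2, 4, 6, 7, 1, 3
d = rank(X) − rank(Y): -3, 4, -1, -1, -6, 6, 1; Σd² = 100
ρ = 1 − 6Σd² / [n(n²−1)] = 1 − 6×100 / (7×48) = 1 − 600/336 ≈ -0.786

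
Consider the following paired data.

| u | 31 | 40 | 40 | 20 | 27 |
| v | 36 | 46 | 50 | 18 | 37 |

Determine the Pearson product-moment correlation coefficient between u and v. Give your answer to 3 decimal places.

0.952

n = 5, Σu = 158, Σv = 187, Σu² = 5290, Σv² = 7605, Σuv = 6315
nΣuv − ΣuΣv = 31575 − 29546 = 2029
nΣu² − (Σu)² = 26450 − 24964 = 1486; nΣv² − (Σv)² = 38025 − 34969 = 3056
r = 2029 / √(1486 × 3056) = 2029 / 2131.0129 ≈ 0.952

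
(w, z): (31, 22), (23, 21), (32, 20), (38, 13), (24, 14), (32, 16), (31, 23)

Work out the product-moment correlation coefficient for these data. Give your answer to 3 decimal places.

-0.228

n = 7, Σw = 211, Σz = 129, Σw² = 6519, Σz² = 2475, Σwz = 3860
nΣwz − ΣwΣz = 27020 − 27219 = -199
nΣw² − (Σw)² = 45633 − 44521 = 1112; nΣz² − (Σz)² = 17325 − 16641 = 684
r = -199 / √(1112 × 684) = -199 / 872.1284 ≈ -0.228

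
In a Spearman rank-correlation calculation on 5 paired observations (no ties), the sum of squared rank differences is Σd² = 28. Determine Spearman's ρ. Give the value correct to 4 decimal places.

ρ = 1 − 6Σd² / [n(n²−1)] = 1 − 6×28 / (5×24)
  = 1 − 168/120 = 1 − 1.40000 ≈ -0.4000

-0.4000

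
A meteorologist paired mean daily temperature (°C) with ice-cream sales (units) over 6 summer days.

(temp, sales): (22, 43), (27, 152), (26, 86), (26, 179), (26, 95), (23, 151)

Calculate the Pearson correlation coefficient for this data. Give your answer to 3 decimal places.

n = 6, Σx = 150, Σy = 706, Σx² = 3770, Σy² = 96216, Σxy = 17883
nΣxy − ΣxΣy = 107298 − 105900 = 1398
nΣx² − (Σx)² = 22620 − 22500 = 120; nΣy² − (Σy)² = 577296 − 498436 = 78860
r = 1398 / √(120 × 78860) = 1398 / 3076.2315 ≈ 0.454

0.454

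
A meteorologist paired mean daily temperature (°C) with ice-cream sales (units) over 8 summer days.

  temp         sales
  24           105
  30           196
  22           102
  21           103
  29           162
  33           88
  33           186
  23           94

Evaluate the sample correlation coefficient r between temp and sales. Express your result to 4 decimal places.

0.5661

n = 8, Σx = 215, Σy = 1036, Σx² = 5949, Σy² = 147874, Σxy = 28709
nΣxy − ΣxΣy = 229672 − 222740 = 6932
nΣx² − (Σx)² = 47592 − 46225 = 1367; nΣy² − (Σy)² = 1182992 − 1073296 = 109696
r = 6932 / √(1367 × 109696) = 6932 / 12245.5883 ≈ 0.5661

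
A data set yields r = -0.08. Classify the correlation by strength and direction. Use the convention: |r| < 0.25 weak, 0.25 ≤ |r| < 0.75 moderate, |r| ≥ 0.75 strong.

r = -0.08 < 0 so the relationship is negative.
|r| = 0.08, which falls in the weak range.

weak negative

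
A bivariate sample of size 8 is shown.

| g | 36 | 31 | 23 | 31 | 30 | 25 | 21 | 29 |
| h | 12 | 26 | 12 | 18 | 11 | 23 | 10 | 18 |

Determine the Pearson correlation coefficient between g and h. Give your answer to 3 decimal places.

0.177

n = 8, Σg = 226, Σh = 130, Σg² = 6554, Σh² = 2362, Σgh = 3709
nΣgh − ΣgΣh = 29672 − 29380 = 292
nΣg² − (Σg)² = 52432 − 51076 = 1356; nΣh² − (Σh)² = 18896 − 16900 = 1996
r = 292 / √(1356 × 1996) = 292 / 1645.1675 ≈ 0.177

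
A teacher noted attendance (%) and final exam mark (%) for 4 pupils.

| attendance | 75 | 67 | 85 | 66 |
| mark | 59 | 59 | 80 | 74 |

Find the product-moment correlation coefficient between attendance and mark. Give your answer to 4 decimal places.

n = 4, Σx = 293, Σy = 272, Σx² = 21695, Σy² = 18838, Σxy = 20062
nΣxy − ΣxΣy = 80248 − 79696 = 552
nΣx² − (Σx)² = 86780 − 85849 = 931; nΣy² − (Σy)² = 75352 − 73984 = 1368
r = 552 / √(931 × 1368) = 552 / 1128.5424 ≈ 0.4891

0.4891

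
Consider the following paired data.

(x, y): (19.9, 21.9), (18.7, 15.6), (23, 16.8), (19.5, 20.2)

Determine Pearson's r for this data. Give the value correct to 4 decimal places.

-0.1607

n = 4, Σx = 81.1, Σy = 74.5, Σx² = 1654.95, Σy² = 1413.25, Σxy = 1507.83
nΣxy − ΣxΣy = 6031.32 − 6041.95 = -10.63
nΣx² − (Σx)² = 6619.8 − 6577.21 = 42.59; nΣy² − (Σy)² = 5653 − 5550.25 = 102.75
r = -10.63 / √(42.59 × 102.75) = -10.63 / 66.1523 ≈ -0.1607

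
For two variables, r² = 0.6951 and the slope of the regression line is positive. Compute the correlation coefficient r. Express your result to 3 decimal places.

0.834

|r| = √0.6951 = 0.834
The association is positive, so r = 0.834.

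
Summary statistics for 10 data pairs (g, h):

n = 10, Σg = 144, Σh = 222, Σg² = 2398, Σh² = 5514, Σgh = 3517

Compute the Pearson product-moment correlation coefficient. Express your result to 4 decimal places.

0.7346

r = (nΣgh − ΣgΣh) / √[(nΣg² − (Σg)²)(nΣh² − (Σh)²)]
Numerator: 10×3517 − 144×222 = 3202
Denominator: √[(23980 − 20736)(55140 − 49284)] = √[3244 × 5856] = 4358.5392
r = 3202 / 4358.5392 ≈ 0.7346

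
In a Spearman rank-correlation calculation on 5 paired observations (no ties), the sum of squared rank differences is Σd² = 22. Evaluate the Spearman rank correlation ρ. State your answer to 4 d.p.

ρ = 1 − 6Σd² / [n(n²−1)] = 1 − 6×22 / (5×24)
  = 1 − 132/120 = 1 − 1.10000 ≈ -0.1000

-0.1000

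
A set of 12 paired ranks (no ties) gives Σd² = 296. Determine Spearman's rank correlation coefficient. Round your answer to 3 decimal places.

ρ = 1 − 6Σd² / [n(n²−1)] = 1 − 6×296 / (12×143)
  = 1 − 1776/1716 = 1 − 1.0350 ≈ -0.035

-0.035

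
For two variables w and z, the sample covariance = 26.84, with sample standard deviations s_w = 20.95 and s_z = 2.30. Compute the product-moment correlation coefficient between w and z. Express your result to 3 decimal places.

0.557

r = Cov(w,z) / (s_w · s_z) = 26.84 / (20.95 × 2.30)
  = 26.84 / 48.1850 ≈ 0.557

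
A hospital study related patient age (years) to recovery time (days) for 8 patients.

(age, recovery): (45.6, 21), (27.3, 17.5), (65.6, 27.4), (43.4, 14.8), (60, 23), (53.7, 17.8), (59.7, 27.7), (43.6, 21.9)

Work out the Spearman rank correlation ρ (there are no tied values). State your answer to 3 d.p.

Rank age: 4, 1, 8, 2, 7, 5, 6, 3
Rank recovery: 4, 2, 7, 1, 6, 3, 8, 5
d = rank(age) − rank(recovery): 0, -1, 1, 1, 1, 2, -2, -2; Σd² = 16
ρ = 1 − 6Σd² / [n(n²−1)] = 1 − 6×16 / (8×63) = 1 − 96/504 ≈ 0.810

0.810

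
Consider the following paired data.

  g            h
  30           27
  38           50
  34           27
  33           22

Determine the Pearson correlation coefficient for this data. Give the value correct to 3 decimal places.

0.816

n = 4, Σg = 135, Σh = 126, Σg² = 4589, Σh² = 4442, Σgh = 4354
nΣgh − ΣgΣh = 17416 − 17010 = 406
nΣg² − (Σg)² = 18356 − 18225 = 131; nΣh² − (Σh)² = 17768 − 15876 = 1892
r = 406 / √(131 × 1892) = 406 / 497.8474 ≈ 0.816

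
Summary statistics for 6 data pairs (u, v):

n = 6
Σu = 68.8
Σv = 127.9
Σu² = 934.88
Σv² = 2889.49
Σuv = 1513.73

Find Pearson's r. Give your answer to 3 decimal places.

r = (nΣuv − ΣuΣv) / √[(nΣu² − (Σu)²)(nΣv² − (Σv)²)]
Numerator: 6×1513.73 − 68.8×127.9 = 282.86
Denominator: √[(5609.28 − 4733.44)(17336.94 − 16358.41)] = √[875.84 × 978.53] = 925.7622
r = 282.86 / 925.7622 ≈ 0.306

0.306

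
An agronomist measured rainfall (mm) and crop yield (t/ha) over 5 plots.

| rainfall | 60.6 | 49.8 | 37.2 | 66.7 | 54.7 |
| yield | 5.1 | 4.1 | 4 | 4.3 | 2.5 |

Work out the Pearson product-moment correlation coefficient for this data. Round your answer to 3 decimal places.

n = 5, Σx = 269, Σy = 20, Σx² = 14977.22, Σy² = 83.56, Σxy = 1085.6
nΣxy − ΣxΣy = 5428 − 5380 = 48
nΣx² − (Σx)² = 74886.1 − 72361 = 2525.1; nΣy² − (Σy)² = 417.8 − 400 = 17.8
r = 48 / √(2525.1 × 17.8) = 48 / 212.0066 ≈ 0.226

0.226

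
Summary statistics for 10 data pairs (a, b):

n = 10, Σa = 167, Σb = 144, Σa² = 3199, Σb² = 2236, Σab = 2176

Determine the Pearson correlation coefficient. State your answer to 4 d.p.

r = (nΣab − ΣaΣb) / √[(nΣa² − (Σa)²)(nΣb² − (Σb)²)]
Numerator: 10×2176 − 167×144 = -2288
Denominator: √[(31990 − 27889)(22360 − 20736)] = √[4101 × 1624] = 2580.7022
r = -2288 / 2580.7022 ≈ -0.8866

-0.8866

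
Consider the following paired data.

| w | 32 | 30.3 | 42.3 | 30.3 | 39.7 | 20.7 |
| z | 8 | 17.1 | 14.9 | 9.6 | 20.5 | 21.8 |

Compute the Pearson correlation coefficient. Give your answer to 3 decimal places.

n = 6, Σw = 195.3, Σz = 91.9, Σw² = 6654.05, Σz² = 1566.07, Σwz = 2960.39
nΣwz − ΣwΣz = 17762.34 − 17948.07 = -185.73
nΣw² − (Σw)² = 39924.3 − 38142.09 = 1782.21; nΣz² − (Σz)² = 9396.42 − 8445.61 = 950.81
r = -185.73 / √(1782.21 × 950.81) = -185.73 / 1301.7462 ≈ -0.143

-0.143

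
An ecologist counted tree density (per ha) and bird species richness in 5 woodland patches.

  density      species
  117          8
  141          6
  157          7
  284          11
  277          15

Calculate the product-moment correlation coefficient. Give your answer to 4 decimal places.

0.8531

n = 5, Σx = 976, Σy = 47, Σx² = 215604, Σy² = 495, Σxy = 10160
nΣxy − ΣxΣy = 50800 − 45872 = 4928
nΣx² − (Σx)² = 1078020 − 952576 = 125444; nΣy² − (Σy)² = 2475 − 2209 = 266
r = 4928 / √(125444 × 266) = 4928 / 5776.5131 ≈ 0.8531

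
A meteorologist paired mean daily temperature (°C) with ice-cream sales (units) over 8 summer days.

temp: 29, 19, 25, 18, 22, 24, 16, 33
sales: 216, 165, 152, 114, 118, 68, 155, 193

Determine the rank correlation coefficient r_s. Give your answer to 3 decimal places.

Rank temp: 7, 3, 6, 2, 4, 5, 1, 8
Rank sales: 8, 6, 4, 2, 3, 1, 5, 7
d = rank(temp) − rank(sales): -1, -3, 2, 0, 1, 4, -4, 1; Σd² = 48
ρ = 1 − 6Σd² / [n(n²−1)] = 1 − 6×48 / (8×63) = 1 − 288/504 ≈ 0.429

0.429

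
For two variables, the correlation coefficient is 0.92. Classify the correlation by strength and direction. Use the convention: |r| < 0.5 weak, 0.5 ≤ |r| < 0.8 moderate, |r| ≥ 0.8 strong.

strong positive

r = 0.92 > 0 so the relationship is positive.
|r| = 0.92, which falls in the strong range.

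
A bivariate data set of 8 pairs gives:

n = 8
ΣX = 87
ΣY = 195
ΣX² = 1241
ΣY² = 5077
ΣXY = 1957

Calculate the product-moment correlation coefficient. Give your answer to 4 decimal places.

-0.5295

r = (nΣXY − ΣXΣY) / √[(nΣX² − (ΣX)²)(nΣY² − (ΣY)²)]
Numerator: 8×1957 − 87×195 = -1309
Denominator: √[(9928 − 7569)(40616 − 38025)] = √[2359 × 2591] = 2472.2801
r = -1309 / 2472.2801 ≈ -0.5295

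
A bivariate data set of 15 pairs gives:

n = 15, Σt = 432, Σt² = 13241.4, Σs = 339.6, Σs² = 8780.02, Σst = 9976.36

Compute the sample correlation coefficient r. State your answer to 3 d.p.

r = (nΣst − ΣsΣt) / √[(nΣs² − (Σs)²)(nΣt² − (Σt)²)]
Numerator: 15×9976.36 − 339.6×432 = 2938.2
Denominator: √[(131700.3 − 115328.16)(198621 − 186624)] = √[16372.14 × 11997] = 14014.8694
r = 2938.2 / 14014.8694 ≈ 0.210

0.210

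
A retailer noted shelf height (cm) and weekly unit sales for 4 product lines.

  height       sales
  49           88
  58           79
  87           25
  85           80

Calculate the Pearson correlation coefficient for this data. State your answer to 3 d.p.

n = 4, Σx = 279, Σy = 272, Σx² = 20559, Σy² = 21010, Σxy = 17869
nΣxy − ΣxΣy = 71476 − 75888 = -4412
nΣx² − (Σx)² = 82236 − 77841 = 4395; nΣy² − (Σy)² = 84040 − 73984 = 10056
r = -4412 / √(4395 × 10056) = -4412 / 6648.0162 ≈ -0.664

-0.664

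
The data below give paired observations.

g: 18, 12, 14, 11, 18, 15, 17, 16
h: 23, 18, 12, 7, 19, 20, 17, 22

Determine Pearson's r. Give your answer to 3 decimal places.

n = 8, Σg = 121, Σh = 138, Σg² = 1879, Σh² = 2580, Σgh = 2158
nΣgh − ΣgΣh = 17264 − 16698 = 566
nΣg² − (Σg)² = 15032 − 14641 = 391; nΣh² − (Σh)² = 20640 − 19044 = 1596
r = 566 / √(391 × 1596) = 566 / 789.9595 ≈ 0.716

0.716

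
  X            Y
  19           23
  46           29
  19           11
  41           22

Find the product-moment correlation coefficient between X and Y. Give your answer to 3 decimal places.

0.702

n = 4, ΣX = 125, ΣY = 85, ΣX² = 4519, ΣY² = 1975, ΣXY = 2882
nΣXY − ΣXΣY = 11528 − 10625 = 903
nΣX² − (ΣX)² = 18076 − 15625 = 2451; nΣY² − (ΣY)² = 7900 − 7225 = 675
r = 903 / √(2451 × 675) = 903 / 1286.2445 ≈ 0.702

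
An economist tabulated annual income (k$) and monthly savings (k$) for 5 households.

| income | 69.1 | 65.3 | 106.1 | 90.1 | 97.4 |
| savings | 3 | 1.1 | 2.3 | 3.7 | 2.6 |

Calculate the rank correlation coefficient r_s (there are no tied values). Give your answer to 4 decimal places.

0.1000

Rank income: 2, 1, 5, 3, 4
Rank savings: 4, 1, 2, 5, 3
d = rank(income) − rank(savings): -2, 0, 3, -2, 1; Σd² = 18
ρ = 1 − 6Σd² / [n(n²−1)] = 1 − 6×18 / (5×24) = 1 − 108/120 ≈ 0.1000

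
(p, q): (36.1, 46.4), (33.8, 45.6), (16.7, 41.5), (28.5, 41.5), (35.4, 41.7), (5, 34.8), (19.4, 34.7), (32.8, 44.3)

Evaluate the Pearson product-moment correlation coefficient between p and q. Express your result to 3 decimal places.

0.824

n = 8, Σp = 207.7, Σq = 330.5, Σp² = 6267.15, Σq² = 13793.33, Σpq = 8868.52
nΣpq − ΣpΣq = 70948.16 − 68644.85 = 2303.31
nΣp² − (Σp)² = 50137.2 − 43139.29 = 6997.91; nΣq² − (Σq)² = 110346.64 − 109230.25 = 1116.39
r = 2303.31 / √(6997.91 × 1116.39) = 2303.31 / 2795.0665 ≈ 0.824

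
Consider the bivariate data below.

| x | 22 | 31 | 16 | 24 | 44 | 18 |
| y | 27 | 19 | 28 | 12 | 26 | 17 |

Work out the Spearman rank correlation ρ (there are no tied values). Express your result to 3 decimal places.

-0.314

Rank x: 3, 5, 1, 4, 6, 2
Rank y: 5, 3, 6, 1, 4, 2
d = rank(x) − rank(y): -2, 2, -5, 3, 2, 0; Σd² = 46
ρ = 1 − 6Σd² / [n(n²−1)] = 1 − 6×46 / (6×35) = 1 − 276/210 ≈ -0.314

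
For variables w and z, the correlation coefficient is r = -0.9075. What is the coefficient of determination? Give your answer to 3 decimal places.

0.824

r² = (-0.9075)² = 0.824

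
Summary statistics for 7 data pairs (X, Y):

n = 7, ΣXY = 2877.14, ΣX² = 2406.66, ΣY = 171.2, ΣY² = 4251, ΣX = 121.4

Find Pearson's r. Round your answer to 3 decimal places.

-0.663

r = (nΣXY − ΣXΣY) / √[(nΣX² − (ΣX)²)(nΣY² − (ΣY)²)]
Numerator: 7×2877.14 − 121.4×171.2 = -643.7
Denominator: √[(16846.62 − 14737.96)(29757 − 29309.44)] = √[2108.66 × 447.56] = 971.4689
r = -643.7 / 971.4689 ≈ -0.663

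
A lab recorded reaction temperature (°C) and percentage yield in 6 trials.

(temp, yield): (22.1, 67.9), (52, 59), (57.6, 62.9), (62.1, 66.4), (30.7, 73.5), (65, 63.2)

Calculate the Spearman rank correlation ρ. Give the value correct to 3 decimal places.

Rank temp: 1, 3, 4, 5, 2, 6
Rank yield: 5, 1, 2, 4, 6, 3
d = rank(temp) − rank(yield): -4, 2, 2, 1, -4, 3; Σd² = 50
ρ = 1 − 6Σd² / [n(n²−1)] = 1 − 6×50 / (6×35) = 1 − 300/210 ≈ -0.429

-0.429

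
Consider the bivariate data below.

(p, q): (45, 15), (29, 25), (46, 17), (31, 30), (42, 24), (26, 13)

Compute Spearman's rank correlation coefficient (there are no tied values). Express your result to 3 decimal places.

Rank p: 5, 2, 6, 3, 4, 1
Rank q: 2, 5, 3, 6, 4, 1
d = rank(p) − rank(q): 3, -3, 3, -3, 0, 0; Σd² = 36
ρ = 1 − 6Σd² / [n(n²−1)] = 1 − 6×36 / (6×35) = 1 − 216/210 ≈ -0.029

-0.029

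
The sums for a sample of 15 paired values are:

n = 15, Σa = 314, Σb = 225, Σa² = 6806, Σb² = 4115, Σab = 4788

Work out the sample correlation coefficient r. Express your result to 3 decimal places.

0.188

r = (nΣab − ΣaΣb) / √[(nΣa² − (Σa)²)(nΣb² − (Σb)²)]
Numerator: 15×4788 − 314×225 = 1170
Denominator: √[(102090 − 98596)(61725 − 50625)] = √[3494 × 11100] = 6227.6320
r = 1170 / 6227.6320 ≈ 0.188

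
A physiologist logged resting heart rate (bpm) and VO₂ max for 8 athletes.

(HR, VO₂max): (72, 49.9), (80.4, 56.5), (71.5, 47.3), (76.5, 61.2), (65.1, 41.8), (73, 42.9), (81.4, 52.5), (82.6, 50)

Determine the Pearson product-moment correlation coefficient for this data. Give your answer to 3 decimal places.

n = 8, Σx = 602.5, Σy = 402.1, Σx² = 45628.39, Σy² = 20508.89, Σxy = 30455.53
nΣxy − ΣxΣy = 243644.24 − 242265.25 = 1378.99
nΣx² − (Σx)² = 365027.12 − 363006.25 = 2020.87; nΣy² − (Σy)² = 164071.12 − 161684.41 = 2386.71
r = 1378.99 / √(2020.87 × 2386.71) = 1378.99 / 2196.1855 ≈ 0.628

0.628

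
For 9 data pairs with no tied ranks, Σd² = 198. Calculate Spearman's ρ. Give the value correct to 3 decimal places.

ρ = 1 − 6Σd² / [n(n²−1)] = 1 − 6×198 / (9×80)
  = 1 − 1188/720 = 1 − 1.6500 ≈ -0.650

-0.650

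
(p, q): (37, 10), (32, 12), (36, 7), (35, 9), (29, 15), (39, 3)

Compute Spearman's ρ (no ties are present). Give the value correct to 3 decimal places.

-0.829

Rank p: 5, 2, 4, 3, 1, 6
Rank q: 4, 5, 2, 3, 6, 1
d = rank(p) − rank(q): 1, -3, 2, 0, -5, 5; Σd² = 64
ρ = 1 − 6Σd² / [n(n²−1)] = 1 − 6×64 / (6×35) = 1 − 384/210 ≈ -0.829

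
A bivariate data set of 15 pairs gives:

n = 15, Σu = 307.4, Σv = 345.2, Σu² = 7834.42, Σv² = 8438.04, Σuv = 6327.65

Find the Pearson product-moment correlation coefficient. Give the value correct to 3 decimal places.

-0.858

r = (nΣuv − ΣuΣv) / √[(nΣu² − (Σu)²)(nΣv² − (Σv)²)]
Numerator: 15×6327.65 − 307.4×345.2 = -11199.73
Denominator: √[(117516.3 − 94494.76)(126570.6 − 119163.04)] = √[23021.54 × 7407.56] = 13058.8452
r = -11199.73 / 13058.8452 ≈ -0.858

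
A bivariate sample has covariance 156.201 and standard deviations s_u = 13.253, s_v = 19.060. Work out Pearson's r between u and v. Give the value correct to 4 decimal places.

0.6184

r = Cov(u,v) / (s_u · s_v) = 156.201 / (13.253 × 19.060)
  = 156.201 / 252.6022 ≈ 0.6184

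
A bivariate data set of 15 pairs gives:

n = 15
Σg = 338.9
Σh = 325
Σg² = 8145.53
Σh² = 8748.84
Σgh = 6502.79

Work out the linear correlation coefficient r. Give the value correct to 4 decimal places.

r = (nΣgh − ΣgΣh) / √[(nΣg² − (Σg)²)(nΣh² − (Σh)²)]
Numerator: 15×6502.79 − 338.9×325 = -12600.65
Denominator: √[(122182.95 − 114853.21)(131232.6 − 105625)] = √[7329.74 × 25607.6] = 13700.2573
r = -12600.65 / 13700.2573 ≈ -0.9197

-0.9197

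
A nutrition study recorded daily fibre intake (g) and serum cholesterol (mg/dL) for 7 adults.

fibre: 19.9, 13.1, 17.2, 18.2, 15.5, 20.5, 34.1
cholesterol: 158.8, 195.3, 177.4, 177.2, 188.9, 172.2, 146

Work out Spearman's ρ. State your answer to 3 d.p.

Rank fibre: 5, 1, 3, 4, 2, 6, 7
Rank cholesterol: 2, 7, 5, 4, 6, 3, 1
d = rank(fibre) − rank(cholesterol): 3, -6, -2, 0, -4, 3, 6; Σd² = 110
ρ = 1 − 6Σd² / [n(n²−1)] = 1 − 6×110 / (7×48) = 1 − 660/336 ≈ -0.964

-0.964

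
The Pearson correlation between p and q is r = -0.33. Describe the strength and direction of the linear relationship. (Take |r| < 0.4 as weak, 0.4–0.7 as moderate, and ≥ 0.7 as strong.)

weak negative

r = -0.33 < 0 so the relationship is negative.
|r| = 0.33, which falls in the weak range.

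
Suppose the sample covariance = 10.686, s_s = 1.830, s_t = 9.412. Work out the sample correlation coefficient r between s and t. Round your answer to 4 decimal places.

0.6204

r = Cov(s,t) / (s_s · s_t) = 10.686 / (1.830 × 9.412)
  = 10.686 / 17.2240 ≈ 0.6204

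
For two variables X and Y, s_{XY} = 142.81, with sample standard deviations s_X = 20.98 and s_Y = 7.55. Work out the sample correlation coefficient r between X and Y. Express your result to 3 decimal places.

r = Cov(X,Y) / (s_X · s_Y) = 142.81 / (20.98 × 7.55)
  = 142.81 / 158.3990 ≈ 0.902

0.902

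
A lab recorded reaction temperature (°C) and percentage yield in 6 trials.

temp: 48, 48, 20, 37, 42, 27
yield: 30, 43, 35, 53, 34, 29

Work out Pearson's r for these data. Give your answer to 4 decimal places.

0.1682

n = 6, Σx = 222, Σy = 224, Σx² = 8870, Σy² = 8780, Σxy = 8376
nΣxy − ΣxΣy = 50256 − 49728 = 528
nΣx² − (Σx)² = 53220 − 49284 = 3936; nΣy² − (Σy)² = 52680 − 50176 = 2504
r = 528 / √(3936 × 2504) = 528 / 3139.3859 ≈ 0.1682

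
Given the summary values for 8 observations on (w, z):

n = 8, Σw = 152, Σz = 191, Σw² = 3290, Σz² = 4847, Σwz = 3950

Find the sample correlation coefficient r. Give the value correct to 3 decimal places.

0.945

r = (nΣwz − ΣwΣz) / √[(nΣw² − (Σw)²)(nΣz² − (Σz)²)]
Numerator: 8×3950 − 152×191 = 2568
Denominator: √[(26320 − 23104)(38776 − 36481)] = √[3216 × 2295] = 2716.7481
r = 2568 / 2716.7481 ≈ 0.945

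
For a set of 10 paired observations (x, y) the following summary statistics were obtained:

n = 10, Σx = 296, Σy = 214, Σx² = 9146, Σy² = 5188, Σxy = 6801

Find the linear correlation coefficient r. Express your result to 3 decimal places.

r = (nΣxy − ΣxΣy) / √[(nΣx² − (Σx)²)(nΣy² − (Σy)²)]
Numerator: 10×6801 − 296×214 = 4666
Denominator: √[(91460 − 87616)(51880 − 45796)] = √[3844 × 6084] = 4836.0000
r = 4666 / 4836.0000 ≈ 0.965

0.965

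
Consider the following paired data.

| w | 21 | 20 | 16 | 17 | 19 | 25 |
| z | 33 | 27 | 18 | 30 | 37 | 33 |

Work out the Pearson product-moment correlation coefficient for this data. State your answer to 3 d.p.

0.550

n = 6, Σw = 118, Σz = 178, Σw² = 2372, Σz² = 5500, Σwz = 3559
nΣwz − ΣwΣz = 21354 − 21004 = 350
nΣw² − (Σw)² = 14232 − 13924 = 308; nΣz² − (Σz)² = 33000 − 31684 = 1316
r = 350 / √(308 × 1316) = 350 / 636.6538 ≈ 0.550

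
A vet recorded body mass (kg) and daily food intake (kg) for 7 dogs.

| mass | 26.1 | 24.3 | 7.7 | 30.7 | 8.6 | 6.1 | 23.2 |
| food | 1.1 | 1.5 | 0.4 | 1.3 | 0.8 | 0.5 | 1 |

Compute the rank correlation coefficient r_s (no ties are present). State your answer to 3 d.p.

Rank mass: 6, 5, 2, 7, 3, 1, 4
Rank food: 5, 7, 1, 6, 3, 2, 4
d = rank(mass) − rank(food): 1, -2, 1, 1, 0, -1, 0; Σd² = 8
ρ = 1 − 6Σd² / [n(n²−1)] = 1 − 6×8 / (7×48) = 1 − 48/336 ≈ 0.857

0.857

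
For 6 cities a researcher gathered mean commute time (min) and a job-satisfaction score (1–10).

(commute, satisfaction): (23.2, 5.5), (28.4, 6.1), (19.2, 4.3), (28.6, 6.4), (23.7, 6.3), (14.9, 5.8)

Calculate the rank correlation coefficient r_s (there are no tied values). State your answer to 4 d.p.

0.7714

Rank commute: 3, 5, 2, 6, 4, 1
Rank satisfaction: 2, 4, 1, 6, 5, 3
d = rank(commute) − rank(satisfaction): 1, 1, 1, 0, -1, -2; Σd² = 8
ρ = 1 − 6Σd² / [n(n²−1)] = 1 − 6×8 / (6×35) = 1 − 48/210 ≈ 0.7714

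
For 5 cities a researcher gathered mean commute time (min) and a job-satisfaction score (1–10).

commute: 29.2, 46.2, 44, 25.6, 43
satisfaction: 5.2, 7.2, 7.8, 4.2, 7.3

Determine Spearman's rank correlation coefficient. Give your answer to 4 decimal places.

Rank commute: 2, 5, 4, 1, 3
Rank satisfaction: 2, 3, 5, 1, 4
d = rank(commute) − rank(satisfaction): 0, 2, -1, 0, -1; Σd² = 6
ρ = 1 − 6Σd² / [n(n²−1)] = 1 − 6×6 / (5×24) = 1 − 36/120 ≈ 0.7000

0.7000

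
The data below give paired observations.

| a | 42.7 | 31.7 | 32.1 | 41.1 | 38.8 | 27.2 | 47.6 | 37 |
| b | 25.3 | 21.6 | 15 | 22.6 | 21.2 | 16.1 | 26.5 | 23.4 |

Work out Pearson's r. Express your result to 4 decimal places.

n = 8, Σa = 298.2, Σb = 171.7, Σa² = 11427.84, Σb² = 3800.87, Σab = 6563.07
nΣab − ΣaΣb = 52504.56 − 51200.94 = 1303.62
nΣa² − (Σa)² = 91422.72 − 88923.24 = 2499.48; nΣb² − (Σb)² = 30406.96 − 29480.89 = 926.07
r = 1303.62 / √(2499.48 × 926.07) = 1303.62 / 1521.4117 ≈ 0.8568

0.8568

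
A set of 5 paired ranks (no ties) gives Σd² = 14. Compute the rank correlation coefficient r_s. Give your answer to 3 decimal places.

ρ = 1 − 6Σd² / [n(n²−1)] = 1 − 6×14 / (5×24)
  = 1 − 84/120 = 1 − 0.7000 ≈ 0.300

0.300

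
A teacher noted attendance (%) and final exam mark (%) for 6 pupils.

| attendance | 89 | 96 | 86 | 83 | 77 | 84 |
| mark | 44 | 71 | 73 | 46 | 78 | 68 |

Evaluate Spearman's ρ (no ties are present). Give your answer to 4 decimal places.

-0.3143

Rank attendance: 5, 6, 4, 2, 1, 3
Rank mark: 1, 4, 5, 2, 6, 3
d = rank(attendance) − rank(mark): 4, 2, -1, 0, -5, 0; Σd² = 46
ρ = 1 − 6Σd² / [n(n²−1)] = 1 − 6×46 / (6×35) = 1 − 276/210 ≈ -0.3143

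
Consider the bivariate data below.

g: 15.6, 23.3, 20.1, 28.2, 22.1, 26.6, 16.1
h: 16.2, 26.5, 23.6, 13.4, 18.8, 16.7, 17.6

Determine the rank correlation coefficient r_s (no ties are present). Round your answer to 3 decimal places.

-0.143

Rank g: 1, 5, 3, 7, 4, 6, 2
Rank h: 2, 7, 6, 1, 5, 3, 4
d = rank(g) − rank(h): -1, -2, -3, 6, -1, 3, -2; Σd² = 64
ρ = 1 − 6Σd² / [n(n²−1)] = 1 − 6×64 / (7×48) = 1 − 384/336 ≈ -0.143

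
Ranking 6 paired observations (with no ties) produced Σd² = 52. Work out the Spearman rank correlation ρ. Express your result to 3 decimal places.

-0.486

ρ = 1 − 6Σd² / [n(n²−1)] = 1 − 6×52 / (6×35)
  = 1 − 312/210 = 1 − 1.4857 ≈ -0.486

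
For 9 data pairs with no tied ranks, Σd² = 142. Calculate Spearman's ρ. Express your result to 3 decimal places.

ρ = 1 − 6Σd² / [n(n²−1)] = 1 − 6×142 / (9×80)
  = 1 − 852/720 = 1 − 1.1833 ≈ -0.183

-0.183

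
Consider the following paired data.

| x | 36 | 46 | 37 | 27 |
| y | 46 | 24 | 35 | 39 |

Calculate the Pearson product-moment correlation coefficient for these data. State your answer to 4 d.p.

-0.6902

n = 4, Σx = 146, Σy = 144, Σx² = 5510, Σy² = 5438, Σxy = 5108
nΣxy − ΣxΣy = 20432 − 21024 = -592
nΣx² − (Σx)² = 22040 − 21316 = 724; nΣy² − (Σy)² = 21752 − 20736 = 1016
r = -592 / √(724 × 1016) = -592 / 857.6619 ≈ -0.6902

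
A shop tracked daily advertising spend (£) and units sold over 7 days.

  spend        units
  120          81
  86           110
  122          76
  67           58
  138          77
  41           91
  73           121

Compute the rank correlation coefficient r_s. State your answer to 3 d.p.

Rank spend: 5, 4, 6, 2, 7, 1, 3
Rank units: 4, 6, 2, 1, 3, 5, 7
d = rank(spend) − rank(units): 1, -2, 4, 1, 4, -4, -4; Σd² = 70
ρ = 1 − 6Σd² / [n(n²−1)] = 1 − 6×70 / (7×48) = 1 − 420/336 ≈ -0.250

-0.250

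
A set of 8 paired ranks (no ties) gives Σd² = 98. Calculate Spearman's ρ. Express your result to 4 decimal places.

ρ = 1 − 6Σd² / [n(n²−1)] = 1 − 6×98 / (8×63)
  = 1 − 588/504 = 1 − 1.16667 ≈ -0.1667

-0.1667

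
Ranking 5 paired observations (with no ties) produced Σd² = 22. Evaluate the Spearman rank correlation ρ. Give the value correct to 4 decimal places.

-0.1000

ρ = 1 − 6Σd² / [n(n²−1)] = 1 − 6×22 / (5×24)
  = 1 − 132/120 = 1 − 1.10000 ≈ -0.1000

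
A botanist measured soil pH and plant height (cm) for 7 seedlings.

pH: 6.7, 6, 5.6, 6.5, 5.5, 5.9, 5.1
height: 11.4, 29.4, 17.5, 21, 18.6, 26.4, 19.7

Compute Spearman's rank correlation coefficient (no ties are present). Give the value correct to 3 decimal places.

Rank pH: 7, 5, 3, 6, 2, 4, 1
Rank height: 1, 7, 2, 5, 3, 6, 4
d = rank(pH) − rank(height): 6, -2, 1, 1, -1, -2, -3; Σd² = 56
ρ = 1 − 6Σd² / [n(n²−1)] = 1 − 6×56 / (7×48) = 1 − 336/336 ≈ 0.000

0.000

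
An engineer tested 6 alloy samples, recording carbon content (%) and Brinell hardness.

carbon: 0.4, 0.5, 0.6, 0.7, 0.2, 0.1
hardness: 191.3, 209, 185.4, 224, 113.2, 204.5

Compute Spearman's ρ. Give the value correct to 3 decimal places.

0.429

Rank carbon: 3, 4, 5, 6, 2, 1
Rank hardness: 3, 5, 2, 6, 1, 4
d = rank(carbon) − rank(hardness): 0, -1, 3, 0, 1, -3; Σd² = 20
ρ = 1 − 6Σd² / [n(n²−1)] = 1 − 6×20 / (6×35) = 1 − 120/210 ≈ 0.429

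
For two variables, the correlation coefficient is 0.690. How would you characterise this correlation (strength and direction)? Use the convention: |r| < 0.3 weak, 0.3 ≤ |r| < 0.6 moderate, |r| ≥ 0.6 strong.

strong positive

r = 0.690 > 0 so the relationship is positive.
|r| = 0.690, which falls in the strong range.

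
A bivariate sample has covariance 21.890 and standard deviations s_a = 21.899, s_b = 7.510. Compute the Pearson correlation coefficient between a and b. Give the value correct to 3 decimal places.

r = Cov(a,b) / (s_a · s_b) = 21.890 / (21.899 × 7.510)
  = 21.890 / 164.4615 ≈ 0.133

0.133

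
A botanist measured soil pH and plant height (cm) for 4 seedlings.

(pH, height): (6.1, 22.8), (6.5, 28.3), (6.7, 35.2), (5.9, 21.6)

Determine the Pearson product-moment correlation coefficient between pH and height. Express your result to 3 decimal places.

0.961

n = 4, Σx = 25.2, Σy = 107.9, Σx² = 159.16, Σy² = 3026.33, Σxy = 686.31
nΣxy − ΣxΣy = 2745.24 − 2719.08 = 26.16
nΣx² − (Σx)² = 636.64 − 635.04 = 1.6; nΣy² − (Σy)² = 12105.32 − 11642.41 = 462.91
r = 26.16 / √(1.6 × 462.91) = 26.16 / 27.2150 ≈ 0.961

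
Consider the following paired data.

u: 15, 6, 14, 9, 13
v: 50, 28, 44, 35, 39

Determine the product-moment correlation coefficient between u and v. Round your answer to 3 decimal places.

n = 5, Σu = 57, Σv = 196, Σu² = 707, Σv² = 7966, Σuv = 2356
nΣuv − ΣuΣv = 11780 − 11172 = 608
nΣu² − (Σu)² = 3535 − 3249 = 286; nΣv² − (Σv)² = 39830 − 38416 = 1414
r = 608 / √(286 × 1414) = 608 / 635.9277 ≈ 0.956

0.956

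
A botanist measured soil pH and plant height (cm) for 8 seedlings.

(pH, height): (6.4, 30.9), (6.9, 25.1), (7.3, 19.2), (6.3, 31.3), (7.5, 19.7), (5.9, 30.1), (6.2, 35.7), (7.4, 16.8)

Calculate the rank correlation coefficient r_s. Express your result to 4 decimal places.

-0.7857

Rank pH: 4, 5, 6, 3, 8, 1, 2, 7
Rank height: 6, 4, 2, 7, 3, 5, 8, 1
d = rank(pH) − rank(height): -2, 1, 4, -4, 5, -4, -6, 6; Σd² = 150
ρ = 1 − 6Σd² / [n(n²−1)] = 1 − 6×150 / (8×63) = 1 − 900/504 ≈ -0.7857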